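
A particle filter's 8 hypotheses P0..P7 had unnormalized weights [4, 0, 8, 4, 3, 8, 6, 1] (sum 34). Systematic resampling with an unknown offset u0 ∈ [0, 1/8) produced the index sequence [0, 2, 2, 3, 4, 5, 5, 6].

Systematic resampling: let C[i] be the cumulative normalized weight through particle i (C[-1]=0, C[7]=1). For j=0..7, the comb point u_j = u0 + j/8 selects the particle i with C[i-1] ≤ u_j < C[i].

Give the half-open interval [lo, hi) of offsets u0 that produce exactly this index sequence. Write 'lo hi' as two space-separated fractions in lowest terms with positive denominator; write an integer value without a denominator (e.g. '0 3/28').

0 3/68

C = [2/17, 2/17, 6/17, 8/17, 19/34, 27/34, 33/34, 1]
j=0 picked index 0: u0 ∈ [0, 2/17)
j=1 picked index 2: u0 ∈ [-1/136, 31/136)
j=2 picked index 2: u0 ∈ [-9/68, 7/68)
j=3 picked index 3: u0 ∈ [-3/136, 13/136)
j=4 picked index 4: u0 ∈ [-1/34, 1/17)
j=5 picked index 5: u0 ∈ [-9/136, 23/136)
j=6 picked index 5: u0 ∈ [-13/68, 3/68)
j=7 picked index 6: u0 ∈ [-11/136, 13/136)
intersection: [0, 3/68)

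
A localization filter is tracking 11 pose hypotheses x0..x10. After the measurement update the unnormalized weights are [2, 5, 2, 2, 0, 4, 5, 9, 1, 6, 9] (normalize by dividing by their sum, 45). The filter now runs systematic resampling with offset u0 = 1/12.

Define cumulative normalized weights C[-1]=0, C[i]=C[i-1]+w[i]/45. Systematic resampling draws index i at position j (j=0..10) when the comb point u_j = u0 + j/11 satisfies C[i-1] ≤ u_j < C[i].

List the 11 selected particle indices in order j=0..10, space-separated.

1 2 5 6 7 7 7 9 10 10 10

C = [2/45, 7/45, 1/5, 11/45, 11/45, 1/3, 4/9, 29/45, 2/3, 4/5, 1]
j=0: u_0=1/12 ∈ [2/45, 7/45) → index 1
j=1: u_1=23/132 ∈ [7/45, 1/5) → index 2
j=2: u_2=35/132 ∈ [11/45, 1/3) → index 5
j=3: u_3=47/132 ∈ [1/3, 4/9) → index 6
j=4: u_4=59/132 ∈ [4/9, 29/45) → index 7
j=5: u_5=71/132 ∈ [4/9, 29/45) → index 7
j=6: u_6=83/132 ∈ [4/9, 29/45) → index 7
j=7: u_7=95/132 ∈ [2/3, 4/5) → index 9
j=8: u_8=107/132 ∈ [4/5, 1) → index 10
j=9: u_9=119/132 ∈ [4/5, 1) → index 10
j=10: u_10=131/132 ∈ [4/5, 1) → index 10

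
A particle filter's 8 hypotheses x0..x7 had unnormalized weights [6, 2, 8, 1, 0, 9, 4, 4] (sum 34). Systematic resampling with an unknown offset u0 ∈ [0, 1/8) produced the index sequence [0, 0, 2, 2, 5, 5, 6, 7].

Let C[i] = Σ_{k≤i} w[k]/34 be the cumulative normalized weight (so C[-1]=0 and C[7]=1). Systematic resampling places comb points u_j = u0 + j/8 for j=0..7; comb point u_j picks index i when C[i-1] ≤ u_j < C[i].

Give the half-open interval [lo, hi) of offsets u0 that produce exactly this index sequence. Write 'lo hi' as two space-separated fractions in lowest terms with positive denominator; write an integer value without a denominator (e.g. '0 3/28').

C = [3/17, 4/17, 8/17, 1/2, 1/2, 13/17, 15/17, 1]
j=0 picked index 0: u0 ∈ [0, 3/17)
j=1 picked index 0: u0 ∈ [-1/8, 7/136)
j=2 picked index 2: u0 ∈ [-1/68, 15/68)
j=3 picked index 2: u0 ∈ [-19/136, 13/136)
j=4 picked index 5: u0 ∈ [0, 9/34)
j=5 picked index 5: u0 ∈ [-1/8, 19/136)
j=6 picked index 6: u0 ∈ [1/68, 9/68)
j=7 picked index 7: u0 ∈ [1/136, 1/8)
intersection: [1/68, 7/136)

1/68 7/136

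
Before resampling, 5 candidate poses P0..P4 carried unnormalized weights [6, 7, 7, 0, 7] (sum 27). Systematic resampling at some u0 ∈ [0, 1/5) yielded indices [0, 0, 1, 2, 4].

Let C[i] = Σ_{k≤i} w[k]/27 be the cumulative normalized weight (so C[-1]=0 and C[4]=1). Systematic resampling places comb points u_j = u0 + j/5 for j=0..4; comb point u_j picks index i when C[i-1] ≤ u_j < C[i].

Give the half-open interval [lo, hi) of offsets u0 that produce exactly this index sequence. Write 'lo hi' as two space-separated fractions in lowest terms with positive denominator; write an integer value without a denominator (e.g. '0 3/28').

0 1/45

C = [2/9, 13/27, 20/27, 20/27, 1]
j=0 picked index 0: u0 ∈ [0, 2/9)
j=1 picked index 0: u0 ∈ [-1/5, 1/45)
j=2 picked index 1: u0 ∈ [-8/45, 11/135)
j=3 picked index 2: u0 ∈ [-16/135, 19/135)
j=4 picked index 4: u0 ∈ [-8/135, 1/5)
intersection: [0, 1/45)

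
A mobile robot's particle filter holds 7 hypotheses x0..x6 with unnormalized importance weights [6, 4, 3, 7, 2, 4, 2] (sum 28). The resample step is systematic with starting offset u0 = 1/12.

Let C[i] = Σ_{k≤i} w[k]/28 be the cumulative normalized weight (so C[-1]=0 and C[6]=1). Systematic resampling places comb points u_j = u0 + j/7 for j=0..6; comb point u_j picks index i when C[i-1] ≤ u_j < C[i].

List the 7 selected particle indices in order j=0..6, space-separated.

C = [3/14, 5/14, 13/28, 5/7, 11/14, 13/14, 1]
j=0: u_0=1/12 ∈ [0, 3/14) → index 0
j=1: u_1=19/84 ∈ [3/14, 5/14) → index 1
j=2: u_2=31/84 ∈ [5/14, 13/28) → index 2
j=3: u_3=43/84 ∈ [13/28, 5/7) → index 3
j=4: u_4=55/84 ∈ [13/28, 5/7) → index 3
j=5: u_5=67/84 ∈ [11/14, 13/14) → index 5
j=6: u_6=79/84 ∈ [13/14, 1) → index 6

0 1 2 3 3 5 6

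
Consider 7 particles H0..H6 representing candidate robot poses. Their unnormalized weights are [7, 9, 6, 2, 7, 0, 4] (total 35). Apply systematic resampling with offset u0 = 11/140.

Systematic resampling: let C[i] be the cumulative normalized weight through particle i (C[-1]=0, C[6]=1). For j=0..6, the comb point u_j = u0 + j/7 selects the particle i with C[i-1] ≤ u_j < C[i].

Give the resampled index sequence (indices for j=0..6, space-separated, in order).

0 1 1 2 3 4 6

C = [1/5, 16/35, 22/35, 24/35, 31/35, 31/35, 1]
j=0: u_0=11/140 ∈ [0, 1/5) → index 0
j=1: u_1=31/140 ∈ [1/5, 16/35) → index 1
j=2: u_2=51/140 ∈ [1/5, 16/35) → index 1
j=3: u_3=71/140 ∈ [16/35, 22/35) → index 2
j=4: u_4=13/20 ∈ [22/35, 24/35) → index 3
j=5: u_5=111/140 ∈ [24/35, 31/35) → index 4
j=6: u_6=131/140 ∈ [31/35, 1) → index 6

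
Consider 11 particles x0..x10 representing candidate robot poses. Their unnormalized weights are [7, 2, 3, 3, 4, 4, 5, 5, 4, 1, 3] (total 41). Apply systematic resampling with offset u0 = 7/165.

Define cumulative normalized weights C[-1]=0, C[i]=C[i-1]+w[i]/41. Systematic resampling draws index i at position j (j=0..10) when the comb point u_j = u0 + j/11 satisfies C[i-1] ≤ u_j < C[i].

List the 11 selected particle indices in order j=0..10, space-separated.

0 0 2 3 4 5 6 6 7 8 10

C = [7/41, 9/41, 12/41, 15/41, 19/41, 23/41, 28/41, 33/41, 37/41, 38/41, 1]
j=0: u_0=7/165 ∈ [0, 7/41) → index 0
j=1: u_1=2/15 ∈ [0, 7/41) → index 0
j=2: u_2=37/165 ∈ [9/41, 12/41) → index 2
j=3: u_3=52/165 ∈ [12/41, 15/41) → index 3
j=4: u_4=67/165 ∈ [15/41, 19/41) → index 4
j=5: u_5=82/165 ∈ [19/41, 23/41) → index 5
j=6: u_6=97/165 ∈ [23/41, 28/41) → index 6
j=7: u_7=112/165 ∈ [23/41, 28/41) → index 6
j=8: u_8=127/165 ∈ [28/41, 33/41) → index 7
j=9: u_9=142/165 ∈ [33/41, 37/41) → index 8
j=10: u_10=157/165 ∈ [38/41, 1) → index 10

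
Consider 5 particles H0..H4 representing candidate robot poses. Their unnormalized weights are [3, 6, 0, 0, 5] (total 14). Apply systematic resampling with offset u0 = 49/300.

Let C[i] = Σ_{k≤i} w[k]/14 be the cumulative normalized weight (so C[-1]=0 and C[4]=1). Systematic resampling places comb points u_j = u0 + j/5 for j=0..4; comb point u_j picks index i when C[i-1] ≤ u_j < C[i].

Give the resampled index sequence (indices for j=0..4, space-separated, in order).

C = [3/14, 9/14, 9/14, 9/14, 1]
j=0: u_0=49/300 ∈ [0, 3/14) → index 0
j=1: u_1=109/300 ∈ [3/14, 9/14) → index 1
j=2: u_2=169/300 ∈ [3/14, 9/14) → index 1
j=3: u_3=229/300 ∈ [9/14, 1) → index 4
j=4: u_4=289/300 ∈ [9/14, 1) → index 4

0 1 1 4 4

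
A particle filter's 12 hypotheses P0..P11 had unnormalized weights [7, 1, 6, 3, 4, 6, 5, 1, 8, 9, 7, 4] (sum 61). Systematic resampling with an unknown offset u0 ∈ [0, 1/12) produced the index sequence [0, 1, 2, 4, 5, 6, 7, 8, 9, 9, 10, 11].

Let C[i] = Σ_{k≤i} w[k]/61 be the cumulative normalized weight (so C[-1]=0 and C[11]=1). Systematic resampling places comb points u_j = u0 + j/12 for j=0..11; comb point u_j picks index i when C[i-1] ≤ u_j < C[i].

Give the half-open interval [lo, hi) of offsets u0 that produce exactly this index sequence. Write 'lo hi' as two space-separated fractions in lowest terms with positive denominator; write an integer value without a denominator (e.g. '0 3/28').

C = [7/61, 8/61, 14/61, 17/61, 21/61, 27/61, 32/61, 33/61, 41/61, 50/61, 57/61, 1]
j=0 picked index 0: u0 ∈ [0, 7/61)
j=1 picked index 1: u0 ∈ [23/732, 35/732)
j=2 picked index 2: u0 ∈ [-13/366, 23/366)
j=3 picked index 4: u0 ∈ [7/244, 23/244)
j=4 picked index 5: u0 ∈ [2/183, 20/183)
j=5 picked index 6: u0 ∈ [19/732, 79/732)
j=6 picked index 7: u0 ∈ [3/122, 5/122)
j=7 picked index 8: u0 ∈ [-31/732, 65/732)
j=8 picked index 9: u0 ∈ [1/183, 28/183)
j=9 picked index 9: u0 ∈ [-19/244, 17/244)
j=10 picked index 10: u0 ∈ [-5/366, 37/366)
j=11 picked index 11: u0 ∈ [13/732, 1/12)
intersection: [23/732, 5/122)

23/732 5/122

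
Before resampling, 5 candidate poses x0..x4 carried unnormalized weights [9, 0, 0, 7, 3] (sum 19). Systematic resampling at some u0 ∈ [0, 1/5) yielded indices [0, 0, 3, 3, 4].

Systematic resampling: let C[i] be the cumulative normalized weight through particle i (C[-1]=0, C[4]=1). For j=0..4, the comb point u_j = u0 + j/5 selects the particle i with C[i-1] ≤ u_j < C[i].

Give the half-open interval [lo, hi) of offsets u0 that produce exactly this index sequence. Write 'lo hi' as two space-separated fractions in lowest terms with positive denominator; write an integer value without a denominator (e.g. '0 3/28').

7/95 1/5

C = [9/19, 9/19, 9/19, 16/19, 1]
j=0 picked index 0: u0 ∈ [0, 9/19)
j=1 picked index 0: u0 ∈ [-1/5, 26/95)
j=2 picked index 3: u0 ∈ [7/95, 42/95)
j=3 picked index 3: u0 ∈ [-12/95, 23/95)
j=4 picked index 4: u0 ∈ [4/95, 1/5)
intersection: [7/95, 1/5)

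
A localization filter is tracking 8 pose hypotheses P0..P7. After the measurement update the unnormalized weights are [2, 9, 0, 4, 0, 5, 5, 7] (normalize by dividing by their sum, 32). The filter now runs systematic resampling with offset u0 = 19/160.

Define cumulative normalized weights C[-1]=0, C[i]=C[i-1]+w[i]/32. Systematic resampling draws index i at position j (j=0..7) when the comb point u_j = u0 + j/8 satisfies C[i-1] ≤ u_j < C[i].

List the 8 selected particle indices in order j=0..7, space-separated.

C = [1/16, 11/32, 11/32, 15/32, 15/32, 5/8, 25/32, 1]
j=0: u_0=19/160 ∈ [1/16, 11/32) → index 1
j=1: u_1=39/160 ∈ [1/16, 11/32) → index 1
j=2: u_2=59/160 ∈ [11/32, 15/32) → index 3
j=3: u_3=79/160 ∈ [15/32, 5/8) → index 5
j=4: u_4=99/160 ∈ [15/32, 5/8) → index 5
j=5: u_5=119/160 ∈ [5/8, 25/32) → index 6
j=6: u_6=139/160 ∈ [25/32, 1) → index 7
j=7: u_7=159/160 ∈ [25/32, 1) → index 7

1 1 3 5 5 6 7 7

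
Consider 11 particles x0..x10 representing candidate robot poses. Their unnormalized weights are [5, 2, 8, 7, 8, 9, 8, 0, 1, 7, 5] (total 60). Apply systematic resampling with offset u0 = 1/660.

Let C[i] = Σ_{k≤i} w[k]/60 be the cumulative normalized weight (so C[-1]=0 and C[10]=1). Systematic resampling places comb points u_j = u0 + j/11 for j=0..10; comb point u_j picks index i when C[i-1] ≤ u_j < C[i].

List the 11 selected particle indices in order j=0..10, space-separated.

C = [1/12, 7/60, 1/4, 11/30, 1/2, 13/20, 47/60, 47/60, 4/5, 11/12, 1]
j=0: u_0=1/660 ∈ [0, 1/12) → index 0
j=1: u_1=61/660 ∈ [1/12, 7/60) → index 1
j=2: u_2=11/60 ∈ [7/60, 1/4) → index 2
j=3: u_3=181/660 ∈ [1/4, 11/30) → index 3
j=4: u_4=241/660 ∈ [1/4, 11/30) → index 3
j=5: u_5=301/660 ∈ [11/30, 1/2) → index 4
j=6: u_6=361/660 ∈ [1/2, 13/20) → index 5
j=7: u_7=421/660 ∈ [1/2, 13/20) → index 5
j=8: u_8=481/660 ∈ [13/20, 47/60) → index 6
j=9: u_9=541/660 ∈ [4/5, 11/12) → index 9
j=10: u_10=601/660 ∈ [4/5, 11/12) → index 9

0 1 2 3 3 4 5 5 6 9 9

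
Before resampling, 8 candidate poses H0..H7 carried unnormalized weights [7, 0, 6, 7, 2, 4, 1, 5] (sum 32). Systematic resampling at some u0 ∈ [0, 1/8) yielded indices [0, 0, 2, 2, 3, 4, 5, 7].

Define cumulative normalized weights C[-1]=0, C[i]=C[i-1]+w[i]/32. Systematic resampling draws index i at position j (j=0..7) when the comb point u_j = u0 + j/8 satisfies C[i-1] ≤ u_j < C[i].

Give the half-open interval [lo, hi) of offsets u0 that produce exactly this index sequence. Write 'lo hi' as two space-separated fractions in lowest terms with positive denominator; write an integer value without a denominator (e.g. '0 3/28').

C = [7/32, 7/32, 13/32, 5/8, 11/16, 13/16, 27/32, 1]
j=0 picked index 0: u0 ∈ [0, 7/32)
j=1 picked index 0: u0 ∈ [-1/8, 3/32)
j=2 picked index 2: u0 ∈ [-1/32, 5/32)
j=3 picked index 2: u0 ∈ [-5/32, 1/32)
j=4 picked index 3: u0 ∈ [-3/32, 1/8)
j=5 picked index 4: u0 ∈ [0, 1/16)
j=6 picked index 5: u0 ∈ [-1/16, 1/16)
j=7 picked index 7: u0 ∈ [-1/32, 1/8)
intersection: [0, 1/32)

0 1/32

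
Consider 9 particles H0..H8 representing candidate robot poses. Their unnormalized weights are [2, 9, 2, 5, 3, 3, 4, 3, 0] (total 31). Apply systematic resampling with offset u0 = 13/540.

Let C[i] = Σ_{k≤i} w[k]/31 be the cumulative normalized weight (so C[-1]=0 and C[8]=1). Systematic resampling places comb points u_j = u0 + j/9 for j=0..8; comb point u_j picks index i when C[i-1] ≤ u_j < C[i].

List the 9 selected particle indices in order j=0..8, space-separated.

0 1 1 2 3 3 5 6 7

C = [2/31, 11/31, 13/31, 18/31, 21/31, 24/31, 28/31, 1, 1]
j=0: u_0=13/540 ∈ [0, 2/31) → index 0
j=1: u_1=73/540 ∈ [2/31, 11/31) → index 1
j=2: u_2=133/540 ∈ [2/31, 11/31) → index 1
j=3: u_3=193/540 ∈ [11/31, 13/31) → index 2
j=4: u_4=253/540 ∈ [13/31, 18/31) → index 3
j=5: u_5=313/540 ∈ [13/31, 18/31) → index 3
j=6: u_6=373/540 ∈ [21/31, 24/31) → index 5
j=7: u_7=433/540 ∈ [24/31, 28/31) → index 6
j=8: u_8=493/540 ∈ [28/31, 1) → index 7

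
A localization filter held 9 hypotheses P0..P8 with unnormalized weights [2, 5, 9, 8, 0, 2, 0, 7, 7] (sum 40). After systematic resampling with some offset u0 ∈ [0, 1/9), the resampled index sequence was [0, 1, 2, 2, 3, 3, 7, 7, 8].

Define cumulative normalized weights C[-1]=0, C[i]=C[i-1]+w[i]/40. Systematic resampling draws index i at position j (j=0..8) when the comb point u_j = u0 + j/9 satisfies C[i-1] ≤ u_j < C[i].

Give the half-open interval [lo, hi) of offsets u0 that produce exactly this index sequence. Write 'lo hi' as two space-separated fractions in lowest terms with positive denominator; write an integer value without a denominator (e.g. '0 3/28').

C = [1/20, 7/40, 2/5, 3/5, 3/5, 13/20, 13/20, 33/40, 1]
j=0 picked index 0: u0 ∈ [0, 1/20)
j=1 picked index 1: u0 ∈ [-11/180, 23/360)
j=2 picked index 2: u0 ∈ [-17/360, 8/45)
j=3 picked index 2: u0 ∈ [-19/120, 1/15)
j=4 picked index 3: u0 ∈ [-2/45, 7/45)
j=5 picked index 3: u0 ∈ [-7/45, 2/45)
j=6 picked index 7: u0 ∈ [-1/60, 19/120)
j=7 picked index 7: u0 ∈ [-23/180, 17/360)
j=8 picked index 8: u0 ∈ [-23/360, 1/9)
intersection: [0, 2/45)

0 2/45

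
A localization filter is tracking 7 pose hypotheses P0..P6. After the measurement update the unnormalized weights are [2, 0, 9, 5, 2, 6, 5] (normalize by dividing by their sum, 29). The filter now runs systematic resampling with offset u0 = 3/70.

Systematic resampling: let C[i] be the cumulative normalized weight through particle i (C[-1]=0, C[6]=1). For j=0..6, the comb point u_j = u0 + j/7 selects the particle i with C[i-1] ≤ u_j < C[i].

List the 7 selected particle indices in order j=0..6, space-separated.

0 2 2 3 4 5 6

C = [2/29, 2/29, 11/29, 16/29, 18/29, 24/29, 1]
j=0: u_0=3/70 ∈ [0, 2/29) → index 0
j=1: u_1=13/70 ∈ [2/29, 11/29) → index 2
j=2: u_2=23/70 ∈ [2/29, 11/29) → index 2
j=3: u_3=33/70 ∈ [11/29, 16/29) → index 3
j=4: u_4=43/70 ∈ [16/29, 18/29) → index 4
j=5: u_5=53/70 ∈ [18/29, 24/29) → index 5
j=6: u_6=9/10 ∈ [24/29, 1) → index 6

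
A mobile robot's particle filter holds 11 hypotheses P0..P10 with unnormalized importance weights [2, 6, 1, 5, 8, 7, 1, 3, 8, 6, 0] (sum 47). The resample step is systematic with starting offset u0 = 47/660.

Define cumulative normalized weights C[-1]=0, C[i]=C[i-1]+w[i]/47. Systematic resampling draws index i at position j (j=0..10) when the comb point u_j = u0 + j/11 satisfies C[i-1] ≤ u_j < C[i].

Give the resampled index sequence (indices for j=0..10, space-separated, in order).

1 1 3 4 4 5 5 8 8 9 9

C = [2/47, 8/47, 9/47, 14/47, 22/47, 29/47, 30/47, 33/47, 41/47, 1, 1]
j=0: u_0=47/660 ∈ [2/47, 8/47) → index 1
j=1: u_1=107/660 ∈ [2/47, 8/47) → index 1
j=2: u_2=167/660 ∈ [9/47, 14/47) → index 3
j=3: u_3=227/660 ∈ [14/47, 22/47) → index 4
j=4: u_4=287/660 ∈ [14/47, 22/47) → index 4
j=5: u_5=347/660 ∈ [22/47, 29/47) → index 5
j=6: u_6=37/60 ∈ [22/47, 29/47) → index 5
j=7: u_7=467/660 ∈ [33/47, 41/47) → index 8
j=8: u_8=527/660 ∈ [33/47, 41/47) → index 8
j=9: u_9=587/660 ∈ [41/47, 1) → index 9
j=10: u_10=647/660 ∈ [41/47, 1) → index 9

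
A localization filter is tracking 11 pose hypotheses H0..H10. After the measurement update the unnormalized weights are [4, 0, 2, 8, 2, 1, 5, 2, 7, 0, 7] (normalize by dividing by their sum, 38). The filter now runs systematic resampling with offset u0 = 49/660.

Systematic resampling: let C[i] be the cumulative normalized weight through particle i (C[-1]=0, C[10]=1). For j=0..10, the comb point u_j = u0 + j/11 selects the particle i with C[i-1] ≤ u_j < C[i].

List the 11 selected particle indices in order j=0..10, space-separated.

C = [2/19, 2/19, 3/19, 7/19, 8/19, 17/38, 11/19, 12/19, 31/38, 31/38, 1]
j=0: u_0=49/660 ∈ [0, 2/19) → index 0
j=1: u_1=109/660 ∈ [3/19, 7/19) → index 3
j=2: u_2=169/660 ∈ [3/19, 7/19) → index 3
j=3: u_3=229/660 ∈ [3/19, 7/19) → index 3
j=4: u_4=289/660 ∈ [8/19, 17/38) → index 5
j=5: u_5=349/660 ∈ [17/38, 11/19) → index 6
j=6: u_6=409/660 ∈ [11/19, 12/19) → index 7
j=7: u_7=469/660 ∈ [12/19, 31/38) → index 8
j=8: u_8=529/660 ∈ [12/19, 31/38) → index 8
j=9: u_9=589/660 ∈ [31/38, 1) → index 10
j=10: u_10=59/60 ∈ [31/38, 1) → index 10

0 3 3 3 5 6 7 8 8 10 10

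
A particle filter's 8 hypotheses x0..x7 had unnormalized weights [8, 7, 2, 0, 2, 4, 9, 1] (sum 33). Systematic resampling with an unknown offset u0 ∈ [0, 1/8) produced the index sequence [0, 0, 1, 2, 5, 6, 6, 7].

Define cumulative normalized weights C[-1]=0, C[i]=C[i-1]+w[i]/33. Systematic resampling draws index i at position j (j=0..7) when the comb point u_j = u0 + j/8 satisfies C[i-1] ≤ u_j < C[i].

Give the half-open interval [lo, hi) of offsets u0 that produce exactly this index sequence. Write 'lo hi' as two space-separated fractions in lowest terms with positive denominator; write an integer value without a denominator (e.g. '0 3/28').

C = [8/33, 5/11, 17/33, 17/33, 19/33, 23/33, 32/33, 1]
j=0 picked index 0: u0 ∈ [0, 8/33)
j=1 picked index 0: u0 ∈ [-1/8, 31/264)
j=2 picked index 1: u0 ∈ [-1/132, 9/44)
j=3 picked index 2: u0 ∈ [7/88, 37/264)
j=4 picked index 5: u0 ∈ [5/66, 13/66)
j=5 picked index 6: u0 ∈ [19/264, 91/264)
j=6 picked index 6: u0 ∈ [-7/132, 29/132)
j=7 picked index 7: u0 ∈ [25/264, 1/8)
intersection: [25/264, 31/264)

25/264 31/264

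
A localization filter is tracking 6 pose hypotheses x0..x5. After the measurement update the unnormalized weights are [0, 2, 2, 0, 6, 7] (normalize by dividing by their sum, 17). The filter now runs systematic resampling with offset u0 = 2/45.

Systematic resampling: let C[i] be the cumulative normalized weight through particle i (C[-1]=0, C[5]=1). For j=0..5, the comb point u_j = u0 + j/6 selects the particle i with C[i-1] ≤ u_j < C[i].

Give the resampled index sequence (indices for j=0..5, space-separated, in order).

C = [0, 2/17, 4/17, 4/17, 10/17, 1]
j=0: u_0=2/45 ∈ [0, 2/17) → index 1
j=1: u_1=19/90 ∈ [2/17, 4/17) → index 2
j=2: u_2=17/45 ∈ [4/17, 10/17) → index 4
j=3: u_3=49/90 ∈ [4/17, 10/17) → index 4
j=4: u_4=32/45 ∈ [10/17, 1) → index 5
j=5: u_5=79/90 ∈ [10/17, 1) → index 5

1 2 4 4 5 5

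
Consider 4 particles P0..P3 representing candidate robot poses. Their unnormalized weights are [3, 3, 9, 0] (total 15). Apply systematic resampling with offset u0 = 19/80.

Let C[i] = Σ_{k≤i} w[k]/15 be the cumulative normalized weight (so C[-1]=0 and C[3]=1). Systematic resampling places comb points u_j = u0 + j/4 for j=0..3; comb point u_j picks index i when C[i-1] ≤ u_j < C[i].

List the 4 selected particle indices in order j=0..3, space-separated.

1 2 2 2

C = [1/5, 2/5, 1, 1]
j=0: u_0=19/80 ∈ [1/5, 2/5) → index 1
j=1: u_1=39/80 ∈ [2/5, 1) → index 2
j=2: u_2=59/80 ∈ [2/5, 1) → index 2
j=3: u_3=79/80 ∈ [2/5, 1) → index 2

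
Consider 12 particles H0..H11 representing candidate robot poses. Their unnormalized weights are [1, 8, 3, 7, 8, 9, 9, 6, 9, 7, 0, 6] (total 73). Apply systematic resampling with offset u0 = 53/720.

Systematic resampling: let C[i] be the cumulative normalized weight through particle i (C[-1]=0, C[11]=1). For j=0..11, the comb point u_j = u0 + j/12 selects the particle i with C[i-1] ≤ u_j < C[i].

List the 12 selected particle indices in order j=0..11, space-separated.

C = [1/73, 9/73, 12/73, 19/73, 27/73, 36/73, 45/73, 51/73, 60/73, 67/73, 67/73, 1]
j=0: u_0=53/720 ∈ [1/73, 9/73) → index 1
j=1: u_1=113/720 ∈ [9/73, 12/73) → index 2
j=2: u_2=173/720 ∈ [12/73, 19/73) → index 3
j=3: u_3=233/720 ∈ [19/73, 27/73) → index 4
j=4: u_4=293/720 ∈ [27/73, 36/73) → index 5
j=5: u_5=353/720 ∈ [27/73, 36/73) → index 5
j=6: u_6=413/720 ∈ [36/73, 45/73) → index 6
j=7: u_7=473/720 ∈ [45/73, 51/73) → index 7
j=8: u_8=533/720 ∈ [51/73, 60/73) → index 8
j=9: u_9=593/720 ∈ [60/73, 67/73) → index 9
j=10: u_10=653/720 ∈ [60/73, 67/73) → index 9
j=11: u_11=713/720 ∈ [67/73, 1) → index 11

1 2 3 4 5 5 6 7 8 9 9 11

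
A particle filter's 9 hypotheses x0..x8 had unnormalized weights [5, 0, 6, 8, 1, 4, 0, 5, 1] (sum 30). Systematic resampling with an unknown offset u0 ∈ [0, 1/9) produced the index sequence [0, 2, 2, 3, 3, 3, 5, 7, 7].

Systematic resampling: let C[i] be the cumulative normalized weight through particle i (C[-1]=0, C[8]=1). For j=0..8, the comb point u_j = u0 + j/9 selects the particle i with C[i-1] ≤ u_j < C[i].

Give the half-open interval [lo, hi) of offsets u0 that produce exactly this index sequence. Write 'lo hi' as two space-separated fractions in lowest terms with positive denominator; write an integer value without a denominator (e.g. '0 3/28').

C = [1/6, 1/6, 11/30, 19/30, 2/3, 4/5, 4/5, 29/30, 1]
j=0 picked index 0: u0 ∈ [0, 1/6)
j=1 picked index 2: u0 ∈ [1/18, 23/90)
j=2 picked index 2: u0 ∈ [-1/18, 13/90)
j=3 picked index 3: u0 ∈ [1/30, 3/10)
j=4 picked index 3: u0 ∈ [-7/90, 17/90)
j=5 picked index 3: u0 ∈ [-17/90, 7/90)
j=6 picked index 5: u0 ∈ [0, 2/15)
j=7 picked index 7: u0 ∈ [1/45, 17/90)
j=8 picked index 7: u0 ∈ [-4/45, 7/90)
intersection: [1/18, 7/90)

1/18 7/90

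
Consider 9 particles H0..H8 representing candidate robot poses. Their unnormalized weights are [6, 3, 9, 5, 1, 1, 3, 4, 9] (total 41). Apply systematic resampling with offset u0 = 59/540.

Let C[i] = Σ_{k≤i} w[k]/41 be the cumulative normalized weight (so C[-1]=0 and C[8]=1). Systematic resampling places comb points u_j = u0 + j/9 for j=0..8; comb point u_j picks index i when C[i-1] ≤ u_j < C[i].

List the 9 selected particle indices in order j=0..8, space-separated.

C = [6/41, 9/41, 18/41, 23/41, 24/41, 25/41, 28/41, 32/41, 1]
j=0: u_0=59/540 ∈ [0, 6/41) → index 0
j=1: u_1=119/540 ∈ [9/41, 18/41) → index 2
j=2: u_2=179/540 ∈ [9/41, 18/41) → index 2
j=3: u_3=239/540 ∈ [18/41, 23/41) → index 3
j=4: u_4=299/540 ∈ [18/41, 23/41) → index 3
j=5: u_5=359/540 ∈ [25/41, 28/41) → index 6
j=6: u_6=419/540 ∈ [28/41, 32/41) → index 7
j=7: u_7=479/540 ∈ [32/41, 1) → index 8
j=8: u_8=539/540 ∈ [32/41, 1) → index 8

0 2 2 3 3 6 7 8 8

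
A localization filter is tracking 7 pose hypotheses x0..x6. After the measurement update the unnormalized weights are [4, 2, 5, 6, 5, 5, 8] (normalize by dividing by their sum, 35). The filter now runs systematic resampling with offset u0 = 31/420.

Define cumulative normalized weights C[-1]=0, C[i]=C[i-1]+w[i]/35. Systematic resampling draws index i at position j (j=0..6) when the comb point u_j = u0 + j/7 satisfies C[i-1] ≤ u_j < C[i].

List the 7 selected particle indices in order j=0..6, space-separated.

0 2 3 4 5 6 6

C = [4/35, 6/35, 11/35, 17/35, 22/35, 27/35, 1]
j=0: u_0=31/420 ∈ [0, 4/35) → index 0
j=1: u_1=13/60 ∈ [6/35, 11/35) → index 2
j=2: u_2=151/420 ∈ [11/35, 17/35) → index 3
j=3: u_3=211/420 ∈ [17/35, 22/35) → index 4
j=4: u_4=271/420 ∈ [22/35, 27/35) → index 5
j=5: u_5=331/420 ∈ [27/35, 1) → index 6
j=6: u_6=391/420 ∈ [27/35, 1) → index 6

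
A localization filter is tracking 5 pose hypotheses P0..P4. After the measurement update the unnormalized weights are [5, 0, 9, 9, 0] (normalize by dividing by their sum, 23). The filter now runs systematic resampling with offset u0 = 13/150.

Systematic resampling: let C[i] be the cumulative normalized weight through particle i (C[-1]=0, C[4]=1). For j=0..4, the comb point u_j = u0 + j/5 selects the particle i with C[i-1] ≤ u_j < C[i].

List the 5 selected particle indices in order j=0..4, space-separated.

0 2 2 3 3

C = [5/23, 5/23, 14/23, 1, 1]
j=0: u_0=13/150 ∈ [0, 5/23) → index 0
j=1: u_1=43/150 ∈ [5/23, 14/23) → index 2
j=2: u_2=73/150 ∈ [5/23, 14/23) → index 2
j=3: u_3=103/150 ∈ [14/23, 1) → index 3
j=4: u_4=133/150 ∈ [14/23, 1) → index 3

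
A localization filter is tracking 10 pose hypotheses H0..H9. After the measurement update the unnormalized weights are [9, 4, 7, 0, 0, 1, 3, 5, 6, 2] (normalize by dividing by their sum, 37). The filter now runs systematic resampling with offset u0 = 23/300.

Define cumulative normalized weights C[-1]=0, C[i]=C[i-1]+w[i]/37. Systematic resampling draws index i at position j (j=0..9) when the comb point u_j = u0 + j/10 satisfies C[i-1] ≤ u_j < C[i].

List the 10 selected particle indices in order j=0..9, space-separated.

0 0 1 2 2 6 7 7 8 9

C = [9/37, 13/37, 20/37, 20/37, 20/37, 21/37, 24/37, 29/37, 35/37, 1]
j=0: u_0=23/300 ∈ [0, 9/37) → index 0
j=1: u_1=53/300 ∈ [0, 9/37) → index 0
j=2: u_2=83/300 ∈ [9/37, 13/37) → index 1
j=3: u_3=113/300 ∈ [13/37, 20/37) → index 2
j=4: u_4=143/300 ∈ [13/37, 20/37) → index 2
j=5: u_5=173/300 ∈ [21/37, 24/37) → index 6
j=6: u_6=203/300 ∈ [24/37, 29/37) → index 7
j=7: u_7=233/300 ∈ [24/37, 29/37) → index 7
j=8: u_8=263/300 ∈ [29/37, 35/37) → index 8
j=9: u_9=293/300 ∈ [35/37, 1) → index 9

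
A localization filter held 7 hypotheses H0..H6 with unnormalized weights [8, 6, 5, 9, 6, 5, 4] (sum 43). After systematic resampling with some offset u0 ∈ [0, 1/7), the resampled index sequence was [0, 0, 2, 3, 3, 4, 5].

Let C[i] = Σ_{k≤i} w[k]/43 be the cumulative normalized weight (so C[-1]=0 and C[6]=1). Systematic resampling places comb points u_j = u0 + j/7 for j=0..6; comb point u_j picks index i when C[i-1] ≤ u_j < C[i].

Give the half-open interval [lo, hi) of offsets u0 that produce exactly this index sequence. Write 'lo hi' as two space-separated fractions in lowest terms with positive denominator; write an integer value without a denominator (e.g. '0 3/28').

12/301 13/301

C = [8/43, 14/43, 19/43, 28/43, 34/43, 39/43, 1]
j=0 picked index 0: u0 ∈ [0, 8/43)
j=1 picked index 0: u0 ∈ [-1/7, 13/301)
j=2 picked index 2: u0 ∈ [12/301, 47/301)
j=3 picked index 3: u0 ∈ [4/301, 67/301)
j=4 picked index 3: u0 ∈ [-39/301, 24/301)
j=5 picked index 4: u0 ∈ [-19/301, 23/301)
j=6 picked index 5: u0 ∈ [-20/301, 15/301)
intersection: [12/301, 13/301)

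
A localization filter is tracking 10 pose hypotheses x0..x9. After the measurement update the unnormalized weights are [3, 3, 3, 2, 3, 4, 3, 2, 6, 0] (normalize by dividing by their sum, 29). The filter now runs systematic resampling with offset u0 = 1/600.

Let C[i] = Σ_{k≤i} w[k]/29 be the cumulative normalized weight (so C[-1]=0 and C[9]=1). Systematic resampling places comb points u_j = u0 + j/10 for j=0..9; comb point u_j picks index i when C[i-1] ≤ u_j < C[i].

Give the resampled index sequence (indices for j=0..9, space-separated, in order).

C = [3/29, 6/29, 9/29, 11/29, 14/29, 18/29, 21/29, 23/29, 1, 1]
j=0: u_0=1/600 ∈ [0, 3/29) → index 0
j=1: u_1=61/600 ∈ [0, 3/29) → index 0
j=2: u_2=121/600 ∈ [3/29, 6/29) → index 1
j=3: u_3=181/600 ∈ [6/29, 9/29) → index 2
j=4: u_4=241/600 ∈ [11/29, 14/29) → index 4
j=5: u_5=301/600 ∈ [14/29, 18/29) → index 5
j=6: u_6=361/600 ∈ [14/29, 18/29) → index 5
j=7: u_7=421/600 ∈ [18/29, 21/29) → index 6
j=8: u_8=481/600 ∈ [23/29, 1) → index 8
j=9: u_9=541/600 ∈ [23/29, 1) → index 8

0 0 1 2 4 5 5 6 8 8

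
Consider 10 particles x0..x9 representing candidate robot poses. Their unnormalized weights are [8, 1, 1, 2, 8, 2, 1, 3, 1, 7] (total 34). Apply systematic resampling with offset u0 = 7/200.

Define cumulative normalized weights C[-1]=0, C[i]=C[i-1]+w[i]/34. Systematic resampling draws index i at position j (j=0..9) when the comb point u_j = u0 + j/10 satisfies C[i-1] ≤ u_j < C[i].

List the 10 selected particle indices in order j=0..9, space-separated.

C = [4/17, 9/34, 5/17, 6/17, 10/17, 11/17, 23/34, 13/17, 27/34, 1]
j=0: u_0=7/200 ∈ [0, 4/17) → index 0
j=1: u_1=27/200 ∈ [0, 4/17) → index 0
j=2: u_2=47/200 ∈ [0, 4/17) → index 0
j=3: u_3=67/200 ∈ [5/17, 6/17) → index 3
j=4: u_4=87/200 ∈ [6/17, 10/17) → index 4
j=5: u_5=107/200 ∈ [6/17, 10/17) → index 4
j=6: u_6=127/200 ∈ [10/17, 11/17) → index 5
j=7: u_7=147/200 ∈ [23/34, 13/17) → index 7
j=8: u_8=167/200 ∈ [27/34, 1) → index 9
j=9: u_9=187/200 ∈ [27/34, 1) → index 9

0 0 0 3 4 4 5 7 9 9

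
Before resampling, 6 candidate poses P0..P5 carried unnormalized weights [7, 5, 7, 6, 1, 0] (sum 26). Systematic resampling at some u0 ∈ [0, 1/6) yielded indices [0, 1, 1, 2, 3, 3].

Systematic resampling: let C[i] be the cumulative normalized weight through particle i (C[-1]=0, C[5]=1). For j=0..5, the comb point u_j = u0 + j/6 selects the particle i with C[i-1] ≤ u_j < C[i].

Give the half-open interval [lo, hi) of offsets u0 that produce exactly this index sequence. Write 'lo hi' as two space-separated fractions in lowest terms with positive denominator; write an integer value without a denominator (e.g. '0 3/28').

4/39 5/39

C = [7/26, 6/13, 19/26, 25/26, 1, 1]
j=0 picked index 0: u0 ∈ [0, 7/26)
j=1 picked index 1: u0 ∈ [4/39, 23/78)
j=2 picked index 1: u0 ∈ [-5/78, 5/39)
j=3 picked index 2: u0 ∈ [-1/26, 3/13)
j=4 picked index 3: u0 ∈ [5/78, 23/78)
j=5 picked index 3: u0 ∈ [-4/39, 5/39)
intersection: [4/39, 5/39)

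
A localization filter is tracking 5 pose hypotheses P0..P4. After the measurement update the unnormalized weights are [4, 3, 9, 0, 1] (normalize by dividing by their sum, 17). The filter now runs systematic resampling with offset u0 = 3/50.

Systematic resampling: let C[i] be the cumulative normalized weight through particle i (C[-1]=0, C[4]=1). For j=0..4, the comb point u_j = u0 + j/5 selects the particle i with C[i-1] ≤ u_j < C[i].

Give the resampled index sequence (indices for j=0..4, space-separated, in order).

C = [4/17, 7/17, 16/17, 16/17, 1]
j=0: u_0=3/50 ∈ [0, 4/17) → index 0
j=1: u_1=13/50 ∈ [4/17, 7/17) → index 1
j=2: u_2=23/50 ∈ [7/17, 16/17) → index 2
j=3: u_3=33/50 ∈ [7/17, 16/17) → index 2
j=4: u_4=43/50 ∈ [7/17, 16/17) → index 2

0 1 2 2 2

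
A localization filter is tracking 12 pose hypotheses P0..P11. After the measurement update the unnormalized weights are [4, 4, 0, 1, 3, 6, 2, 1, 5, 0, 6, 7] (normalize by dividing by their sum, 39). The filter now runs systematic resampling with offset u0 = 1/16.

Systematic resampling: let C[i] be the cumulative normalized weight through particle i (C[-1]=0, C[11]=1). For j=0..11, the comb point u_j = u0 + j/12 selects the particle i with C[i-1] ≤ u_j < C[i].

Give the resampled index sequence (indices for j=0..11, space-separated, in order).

0 1 3 5 5 6 8 8 10 10 11 11

C = [4/39, 8/39, 8/39, 3/13, 4/13, 6/13, 20/39, 7/13, 2/3, 2/3, 32/39, 1]
j=0: u_0=1/16 ∈ [0, 4/39) → index 0
j=1: u_1=7/48 ∈ [4/39, 8/39) → index 1
j=2: u_2=11/48 ∈ [8/39, 3/13) → index 3
j=3: u_3=5/16 ∈ [4/13, 6/13) → index 5
j=4: u_4=19/48 ∈ [4/13, 6/13) → index 5
j=5: u_5=23/48 ∈ [6/13, 20/39) → index 6
j=6: u_6=9/16 ∈ [7/13, 2/3) → index 8
j=7: u_7=31/48 ∈ [7/13, 2/3) → index 8
j=8: u_8=35/48 ∈ [2/3, 32/39) → index 10
j=9: u_9=13/16 ∈ [2/3, 32/39) → index 10
j=10: u_10=43/48 ∈ [32/39, 1) → index 11
j=11: u_11=47/48 ∈ [32/39, 1) → index 11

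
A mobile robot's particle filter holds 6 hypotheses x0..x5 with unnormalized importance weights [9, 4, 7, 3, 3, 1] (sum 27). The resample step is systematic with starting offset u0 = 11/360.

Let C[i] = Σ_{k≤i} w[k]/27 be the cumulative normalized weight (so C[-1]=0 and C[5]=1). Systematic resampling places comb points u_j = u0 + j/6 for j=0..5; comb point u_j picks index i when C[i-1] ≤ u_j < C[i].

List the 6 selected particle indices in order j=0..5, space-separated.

C = [1/3, 13/27, 20/27, 23/27, 26/27, 1]
j=0: u_0=11/360 ∈ [0, 1/3) → index 0
j=1: u_1=71/360 ∈ [0, 1/3) → index 0
j=2: u_2=131/360 ∈ [1/3, 13/27) → index 1
j=3: u_3=191/360 ∈ [13/27, 20/27) → index 2
j=4: u_4=251/360 ∈ [13/27, 20/27) → index 2
j=5: u_5=311/360 ∈ [23/27, 26/27) → index 4

0 0 1 2 2 4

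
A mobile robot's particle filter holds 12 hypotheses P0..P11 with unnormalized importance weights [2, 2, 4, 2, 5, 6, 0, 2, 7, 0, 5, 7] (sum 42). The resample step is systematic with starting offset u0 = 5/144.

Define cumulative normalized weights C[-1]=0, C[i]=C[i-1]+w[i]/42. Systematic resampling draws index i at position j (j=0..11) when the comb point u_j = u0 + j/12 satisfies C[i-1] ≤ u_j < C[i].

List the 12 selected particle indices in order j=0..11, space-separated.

0 2 3 4 5 5 7 8 8 10 11 11

C = [1/21, 2/21, 4/21, 5/21, 5/14, 1/2, 1/2, 23/42, 5/7, 5/7, 5/6, 1]
j=0: u_0=5/144 ∈ [0, 1/21) → index 0
j=1: u_1=17/144 ∈ [2/21, 4/21) → index 2
j=2: u_2=29/144 ∈ [4/21, 5/21) → index 3
j=3: u_3=41/144 ∈ [5/21, 5/14) → index 4
j=4: u_4=53/144 ∈ [5/14, 1/2) → index 5
j=5: u_5=65/144 ∈ [5/14, 1/2) → index 5
j=6: u_6=77/144 ∈ [1/2, 23/42) → index 7
j=7: u_7=89/144 ∈ [23/42, 5/7) → index 8
j=8: u_8=101/144 ∈ [23/42, 5/7) → index 8
j=9: u_9=113/144 ∈ [5/7, 5/6) → index 10
j=10: u_10=125/144 ∈ [5/6, 1) → index 11
j=11: u_11=137/144 ∈ [5/6, 1) → index 11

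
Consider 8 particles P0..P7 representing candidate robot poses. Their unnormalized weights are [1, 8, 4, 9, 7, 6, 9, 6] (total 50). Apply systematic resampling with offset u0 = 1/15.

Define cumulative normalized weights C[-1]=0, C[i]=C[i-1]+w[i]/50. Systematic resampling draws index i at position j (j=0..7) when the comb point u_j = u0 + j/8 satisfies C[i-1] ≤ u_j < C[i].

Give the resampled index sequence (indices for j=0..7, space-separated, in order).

1 2 3 4 4 5 6 7

C = [1/50, 9/50, 13/50, 11/25, 29/50, 7/10, 22/25, 1]
j=0: u_0=1/15 ∈ [1/50, 9/50) → index 1
j=1: u_1=23/120 ∈ [9/50, 13/50) → index 2
j=2: u_2=19/60 ∈ [13/50, 11/25) → index 3
j=3: u_3=53/120 ∈ [11/25, 29/50) → index 4
j=4: u_4=17/30 ∈ [11/25, 29/50) → index 4
j=5: u_5=83/120 ∈ [29/50, 7/10) → index 5
j=6: u_6=49/60 ∈ [7/10, 22/25) → index 6
j=7: u_7=113/120 ∈ [22/25, 1) → index 7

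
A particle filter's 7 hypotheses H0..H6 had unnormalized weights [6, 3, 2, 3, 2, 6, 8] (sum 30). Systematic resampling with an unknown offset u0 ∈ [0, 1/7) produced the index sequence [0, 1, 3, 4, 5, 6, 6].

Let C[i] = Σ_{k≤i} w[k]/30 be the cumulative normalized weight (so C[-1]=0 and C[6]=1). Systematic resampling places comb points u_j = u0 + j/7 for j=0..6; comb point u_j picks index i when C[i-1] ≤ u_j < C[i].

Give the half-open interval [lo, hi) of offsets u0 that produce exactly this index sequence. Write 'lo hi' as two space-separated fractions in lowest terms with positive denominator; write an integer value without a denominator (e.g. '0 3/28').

C = [1/5, 3/10, 11/30, 7/15, 8/15, 11/15, 1]
j=0 picked index 0: u0 ∈ [0, 1/5)
j=1 picked index 1: u0 ∈ [2/35, 11/70)
j=2 picked index 3: u0 ∈ [17/210, 19/105)
j=3 picked index 4: u0 ∈ [4/105, 11/105)
j=4 picked index 5: u0 ∈ [-4/105, 17/105)
j=5 picked index 6: u0 ∈ [2/105, 2/7)
j=6 picked index 6: u0 ∈ [-13/105, 1/7)
intersection: [17/210, 11/105)

17/210 11/105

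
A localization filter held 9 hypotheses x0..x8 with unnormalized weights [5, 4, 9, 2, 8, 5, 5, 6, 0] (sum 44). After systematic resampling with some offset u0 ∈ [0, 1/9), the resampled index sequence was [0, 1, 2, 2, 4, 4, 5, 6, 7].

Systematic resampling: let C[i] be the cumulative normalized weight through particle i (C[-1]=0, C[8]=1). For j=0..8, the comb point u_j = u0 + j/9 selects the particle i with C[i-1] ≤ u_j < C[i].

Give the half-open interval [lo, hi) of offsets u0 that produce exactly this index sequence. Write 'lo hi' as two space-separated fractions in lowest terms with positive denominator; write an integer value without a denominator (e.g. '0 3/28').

C = [5/44, 9/44, 9/22, 5/11, 7/11, 3/4, 19/22, 1, 1]
j=0 picked index 0: u0 ∈ [0, 5/44)
j=1 picked index 1: u0 ∈ [1/396, 37/396)
j=2 picked index 2: u0 ∈ [-7/396, 37/198)
j=3 picked index 2: u0 ∈ [-17/132, 5/66)
j=4 picked index 4: u0 ∈ [1/99, 19/99)
j=5 picked index 4: u0 ∈ [-10/99, 8/99)
j=6 picked index 5: u0 ∈ [-1/33, 1/12)
j=7 picked index 6: u0 ∈ [-1/36, 17/198)
j=8 picked index 7: u0 ∈ [-5/198, 1/9)
intersection: [1/99, 5/66)

1/99 5/66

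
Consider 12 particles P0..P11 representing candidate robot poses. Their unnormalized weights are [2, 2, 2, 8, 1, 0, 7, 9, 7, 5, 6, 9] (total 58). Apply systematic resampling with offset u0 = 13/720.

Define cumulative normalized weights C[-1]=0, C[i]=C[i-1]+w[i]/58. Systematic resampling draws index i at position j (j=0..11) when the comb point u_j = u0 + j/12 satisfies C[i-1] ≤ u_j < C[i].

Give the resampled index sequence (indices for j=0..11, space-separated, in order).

0 2 3 6 6 7 7 8 9 10 11 11

C = [1/29, 2/29, 3/29, 7/29, 15/58, 15/58, 11/29, 31/58, 19/29, 43/58, 49/58, 1]
j=0: u_0=13/720 ∈ [0, 1/29) → index 0
j=1: u_1=73/720 ∈ [2/29, 3/29) → index 2
j=2: u_2=133/720 ∈ [3/29, 7/29) → index 3
j=3: u_3=193/720 ∈ [15/58, 11/29) → index 6
j=4: u_4=253/720 ∈ [15/58, 11/29) → index 6
j=5: u_5=313/720 ∈ [11/29, 31/58) → index 7
j=6: u_6=373/720 ∈ [11/29, 31/58) → index 7
j=7: u_7=433/720 ∈ [31/58, 19/29) → index 8
j=8: u_8=493/720 ∈ [19/29, 43/58) → index 9
j=9: u_9=553/720 ∈ [43/58, 49/58) → index 10
j=10: u_10=613/720 ∈ [49/58, 1) → index 11
j=11: u_11=673/720 ∈ [49/58, 1) → index 11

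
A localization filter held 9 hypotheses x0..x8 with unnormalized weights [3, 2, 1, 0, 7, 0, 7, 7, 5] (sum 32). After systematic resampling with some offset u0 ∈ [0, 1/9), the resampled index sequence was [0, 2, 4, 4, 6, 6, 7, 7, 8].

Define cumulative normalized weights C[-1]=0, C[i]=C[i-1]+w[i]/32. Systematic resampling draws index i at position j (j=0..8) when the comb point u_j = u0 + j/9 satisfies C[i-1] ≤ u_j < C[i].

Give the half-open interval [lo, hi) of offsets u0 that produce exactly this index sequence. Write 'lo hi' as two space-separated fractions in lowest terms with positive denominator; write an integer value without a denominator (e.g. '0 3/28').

C = [3/32, 5/32, 3/16, 3/16, 13/32, 13/32, 5/8, 27/32, 1]
j=0 picked index 0: u0 ∈ [0, 3/32)
j=1 picked index 2: u0 ∈ [13/288, 11/144)
j=2 picked index 4: u0 ∈ [-5/144, 53/288)
j=3 picked index 4: u0 ∈ [-7/48, 7/96)
j=4 picked index 6: u0 ∈ [-11/288, 13/72)
j=5 picked index 6: u0 ∈ [-43/288, 5/72)
j=6 picked index 7: u0 ∈ [-1/24, 17/96)
j=7 picked index 7: u0 ∈ [-11/72, 19/288)
j=8 picked index 8: u0 ∈ [-13/288, 1/9)
intersection: [13/288, 19/288)

13/288 19/288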